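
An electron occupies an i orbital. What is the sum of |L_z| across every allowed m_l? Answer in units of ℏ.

For an i orbital, l = 6.
m_l ∈ {-6, -5, -4, -3, -2, -1, 0, 1, 2, 3, 4, 5, 6}.
Σ|m_l| = 2(1+2+…+6) = 42.

Σ|L_z| = 42 ℏ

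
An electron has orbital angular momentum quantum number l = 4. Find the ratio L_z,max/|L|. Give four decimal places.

L_z,max/|L| = 0.8944

|L| = 2√5 ℏ ≈ 4.4721ℏ, while L_z,max = lℏ = 4ℏ.
L_z,max/|L| = 4/√20 = 0.8944.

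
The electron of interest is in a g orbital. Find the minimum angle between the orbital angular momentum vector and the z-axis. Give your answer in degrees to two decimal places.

The letter g corresponds to l = 4.
|L| = ℏ√(l(l+1)) = 2√5 ℏ.
The smallest angle corresponds to the largest L_z, i.e. m_l = l = 4, giving L_z = 4ℏ.
cos θ_min = 4/√20, so θ_min ≈ 26.57°.

θ_min ≈ 26.57°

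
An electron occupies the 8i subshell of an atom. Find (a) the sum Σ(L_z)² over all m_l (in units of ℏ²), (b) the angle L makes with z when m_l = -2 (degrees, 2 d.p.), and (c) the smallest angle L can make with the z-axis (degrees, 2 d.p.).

The 8i subshell has l = 6.
Σ m_l² = 182, so Σ(L_z)² = 182 ℏ².
For m_l = -2: cos θ = -2/√42, θ ≈ 107.98°.
cos θ_min = 6/√42, so θ_min ≈ 22.21°.

Σ(L_z)² = 182 ℏ²; θ(m_l=-2) ≈ 107.98°; θ_min ≈ 22.21°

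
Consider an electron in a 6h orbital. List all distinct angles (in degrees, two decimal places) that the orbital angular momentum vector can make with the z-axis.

θ ∈ {24.09°, 43.09°, 56.79°, 68.58°, 79.48°, 90.00°, 100.52°, 111.42°, 123.21°, 136.91°, 155.91°}

For 6h, l = 5.
|L| = ℏ√(l(l+1)) = √30 ℏ.
cos θ = m_l/√30 for each m_l ∈ {-5, -4, -3, -2, -1, 0, 1, 2, 3, 4, 5}.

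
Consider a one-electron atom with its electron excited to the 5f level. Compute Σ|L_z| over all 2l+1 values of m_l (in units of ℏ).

Σ|L_z| = 12 ℏ

The 5f level has l = 3.
m_l runs from −3 to 3, i.e. {-3, -2, -1, 0, 1, 2, 3}.
Σ|m_l| = l(l+1) = 12.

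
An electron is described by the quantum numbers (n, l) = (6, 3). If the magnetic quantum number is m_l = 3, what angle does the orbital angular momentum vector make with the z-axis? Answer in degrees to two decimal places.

θ ≈ 30.00°

|L| = ℏ√(l(l+1)) = 2√3 ℏ.
L_z = m_l ℏ = 3ℏ.
cos θ = L_z/|L| = 3/√12, so θ ≈ 30.00°.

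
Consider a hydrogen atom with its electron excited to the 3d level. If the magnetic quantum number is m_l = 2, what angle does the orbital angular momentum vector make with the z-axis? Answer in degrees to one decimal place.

θ ≈ 35.3°

The 3d level has l = 2.
|L| = ℏ√(l(l+1)) = √6 ℏ.
L_z = m_l ℏ = 2ℏ.
cos θ = L_z/|L| = 2/√6, so θ ≈ 35.3°.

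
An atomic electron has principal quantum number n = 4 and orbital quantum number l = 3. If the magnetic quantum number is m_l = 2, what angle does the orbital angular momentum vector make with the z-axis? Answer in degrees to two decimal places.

|L| = √(l(l+1)) ℏ = 2√3 ℏ.
L_z = m_l ℏ = 2ℏ.
cos θ = L_z/|L| = 2/√12, so θ ≈ 54.74°.

θ ≈ 54.74°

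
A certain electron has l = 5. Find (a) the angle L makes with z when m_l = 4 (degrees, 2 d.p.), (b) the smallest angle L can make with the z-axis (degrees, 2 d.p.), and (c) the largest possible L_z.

For m_l = 4: cos θ = 4/√30, θ ≈ 43.09°.
cos θ_min = 5/√30, so θ_min ≈ 24.09°.
L_z,max = lℏ = 5ℏ.

θ(m_l=4) ≈ 43.09°; θ_min ≈ 24.09°; L_z,max = 5ℏ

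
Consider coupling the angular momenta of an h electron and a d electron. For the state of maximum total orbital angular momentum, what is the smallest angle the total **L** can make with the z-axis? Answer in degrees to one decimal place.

θ_min ≈ 20.7°

By the triangle rule, |l₁ − l₂| ≤ L ≤ l₁ + l₂.
L ∈ {3, 4, 5, 6, 7}.
The maximum is L = 7, with |L_tot| = ℏ√(7·8) = 2√14 ℏ.
The minimum angle with z is arccos(7/√56) ≈ 20.7°.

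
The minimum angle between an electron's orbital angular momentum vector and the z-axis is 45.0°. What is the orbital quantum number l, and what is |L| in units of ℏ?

l = 1, |L| = √2 ℏ ≈ 1.414ℏ

cos²θ_min = l/(l+1) = 0.5000.
l = cos²θ/sin²θ ≈ 1.
Then |L| = ℏ√(1·2) = √2 ℏ.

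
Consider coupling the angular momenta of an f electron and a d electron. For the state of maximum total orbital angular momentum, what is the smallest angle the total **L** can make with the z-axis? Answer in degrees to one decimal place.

L runs from |3 − 2| = 1 to 3 + 2 = 5.
L ∈ {1, 2, 3, 4, 5}.
The maximum is L = 5, with |L_tot| = ℏ√(5·6) = √30 ℏ.
The minimum angle with z is arccos(5/√30) ≈ 24.1°.

θ_min ≈ 24.1°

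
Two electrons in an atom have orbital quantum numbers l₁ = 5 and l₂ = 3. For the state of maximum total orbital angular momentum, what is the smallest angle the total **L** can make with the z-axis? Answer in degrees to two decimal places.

θ_min ≈ 19.47°

The total orbital quantum number L ranges from |l₁ − l₂| to l₁ + l₂ in integer steps.
So L can be 2, 3, 4, 5, 6, 7, 8.
The maximum is L = 8, with |L_tot| = ℏ√(8·9) = 6√2 ℏ.
The minimum angle with z is arccos(8/√72) ≈ 19.47°.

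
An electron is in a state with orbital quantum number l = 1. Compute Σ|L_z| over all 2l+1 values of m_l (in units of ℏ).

m_l runs from −1 to 1, i.e. {-1, 0, 1}.
Σ|m_l| = 2·1(1+1)/2 = 2.

Σ|L_z| = 2 ℏ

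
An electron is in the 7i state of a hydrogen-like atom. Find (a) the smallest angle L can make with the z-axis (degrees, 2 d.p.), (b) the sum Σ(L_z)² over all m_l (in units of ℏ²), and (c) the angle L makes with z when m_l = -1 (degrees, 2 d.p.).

The 7i subshell has l = 6.
cos θ_min = 6/√42, so θ_min ≈ 22.21°.
Σ m_l² = 182, so Σ(L_z)² = 182 ℏ².
For m_l = -1: cos θ = -1/√42, θ ≈ 98.88°.

θ_min ≈ 22.21°; Σ(L_z)² = 182 ℏ²; θ(m_l=-1) ≈ 98.88°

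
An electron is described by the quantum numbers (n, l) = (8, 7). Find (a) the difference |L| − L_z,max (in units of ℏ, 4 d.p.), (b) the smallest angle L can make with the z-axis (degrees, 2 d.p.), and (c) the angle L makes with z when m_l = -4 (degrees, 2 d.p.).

|L| − L_z,max = (2√14 − 7)ℏ ≈ 0.4833ℏ.
cos θ_min = 7/√56, so θ_min ≈ 20.70°.
For m_l = -4: cos θ = -4/√56, θ ≈ 122.31°.

|L|−L_z,max ≈ 0.4833ℏ; θ_min ≈ 20.70°; θ(m_l=-4) ≈ 122.31°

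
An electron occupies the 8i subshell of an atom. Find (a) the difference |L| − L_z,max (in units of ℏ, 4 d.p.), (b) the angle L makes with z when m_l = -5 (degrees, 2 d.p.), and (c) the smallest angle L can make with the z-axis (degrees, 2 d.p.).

|L|−L_z,max ≈ 0.4807ℏ; θ(m_l=-5) ≈ 140.49°; θ_min ≈ 22.21°

8i means n = 8, l = 6.
|L| − L_z,max = (√42 − 6)ℏ ≈ 0.4807ℏ.
For m_l = -5: cos θ = -5/√42, θ ≈ 140.49°.
cos θ_min = 6/√42, so θ_min ≈ 22.21°.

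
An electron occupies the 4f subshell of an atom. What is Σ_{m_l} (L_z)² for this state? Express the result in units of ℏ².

Σ(L_z)² = 28 ℏ²

The 4f subshell has l = 3.
m_l runs from −3 to 3, i.e. {-3, -2, -1, 0, 1, 2, 3}.
Σ m_l² = l(l+1)(2l+1)/3 = 3·4·7/3 = 28.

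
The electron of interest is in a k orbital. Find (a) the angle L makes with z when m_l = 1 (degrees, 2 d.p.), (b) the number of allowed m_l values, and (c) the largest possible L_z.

θ(m_l=1) ≈ 82.32°; 15 values; L_z,max = 7ℏ

A k state has l = 7.
For m_l = 1: cos θ = 1/√56, θ ≈ 82.32°.
There are 2l+1 = 15 values of m_l.
L_z,max = lℏ = 7ℏ.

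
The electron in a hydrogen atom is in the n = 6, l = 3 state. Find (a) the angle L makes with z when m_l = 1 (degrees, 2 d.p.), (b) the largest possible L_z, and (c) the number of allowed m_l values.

For m_l = 1: cos θ = 1/√12, θ ≈ 73.22°.
L_z,max = lℏ = 3ℏ.
There are 2l+1 = 7 values of m_l.

θ(m_l=1) ≈ 73.22°; L_z,max = 3ℏ; 7 values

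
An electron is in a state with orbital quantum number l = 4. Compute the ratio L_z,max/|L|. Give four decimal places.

L_z,max/|L| = 0.8944

|L| = 2√5 ℏ ≈ 4.4721ℏ, while L_z,max = lℏ = 4ℏ.
L_z,max/|L| = 4/√20 = 0.8944.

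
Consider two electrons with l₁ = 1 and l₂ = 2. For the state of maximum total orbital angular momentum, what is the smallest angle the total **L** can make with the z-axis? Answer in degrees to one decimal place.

L runs from |1 − 2| = 1 to 1 + 2 = 3.
So L can be 1, 2, 3.
The maximum is L = 3, with |L_tot| = ℏ√(3·4) = 2√3 ℏ.
The minimum angle with z is arccos(3/√12) ≈ 30.0°.

θ_min ≈ 30.0°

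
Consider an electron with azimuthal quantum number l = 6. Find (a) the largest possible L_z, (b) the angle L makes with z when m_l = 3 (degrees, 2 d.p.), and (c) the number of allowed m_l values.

L_z,max = lℏ = 6ℏ.
For m_l = 3: cos θ = 3/√42, θ ≈ 62.42°.
There are 2l+1 = 13 values of m_l.

L_z,max = 6ℏ; θ(m_l=3) ≈ 62.42°; 13 values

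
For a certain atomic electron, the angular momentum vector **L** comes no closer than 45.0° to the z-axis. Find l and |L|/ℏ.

l = 1, |L| = √2 ℏ ≈ 1.414ℏ

cos²θ_min = l/(l+1) = 0.5000.
Solving: l = 1.
Then |L| = ℏ√(1·2) = √2 ℏ.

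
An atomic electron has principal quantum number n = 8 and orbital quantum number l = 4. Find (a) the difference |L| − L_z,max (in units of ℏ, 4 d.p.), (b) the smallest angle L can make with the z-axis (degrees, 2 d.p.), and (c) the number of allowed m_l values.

|L|−L_z,max ≈ 0.4721ℏ; θ_min ≈ 26.57°; 9 values

|L| − L_z,max = (2√5 − 4)ℏ ≈ 0.4721ℏ.
cos θ_min = 4/√20, so θ_min ≈ 26.57°.
There are 2l+1 = 9 values of m_l.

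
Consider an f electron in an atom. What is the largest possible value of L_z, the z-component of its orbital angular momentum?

An f state has l = 3.
L_z = m_l ℏ with m_l ∈ {−3, …, 3}; the maximum is m_l = 3.

L_z,max = 3ℏ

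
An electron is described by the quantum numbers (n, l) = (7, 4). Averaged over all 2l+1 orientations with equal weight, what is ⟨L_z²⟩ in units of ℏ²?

m_l ∈ {-4, -3, -2, -1, 0, 1, 2, 3, 4}.
⟨L_z²⟩ = ℏ²·l(l+1)/3 = 6.667ℏ².

⟨L_z²⟩ = 6.667 ℏ²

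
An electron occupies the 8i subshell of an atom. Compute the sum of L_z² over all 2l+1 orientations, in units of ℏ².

Σ(L_z)² = 182 ℏ²

8i means n = 8, l = 6.
The allowed m_l values are -6, -5, -4, -3, -2, -1, 0, 1, 2, 3, 4, 5, 6.
Σ m_l² = 2·(1 + 4 + 9 + 16 + 25 + 36) = 182.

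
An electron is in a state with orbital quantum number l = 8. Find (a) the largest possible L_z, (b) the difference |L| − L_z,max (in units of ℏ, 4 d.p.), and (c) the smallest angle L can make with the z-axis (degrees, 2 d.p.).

L_z,max = lℏ = 8ℏ.
|L| − L_z,max = (6√2 − 8)ℏ ≈ 0.4853ℏ.
cos θ_min = 8/√72, so θ_min ≈ 19.47°.

L_z,max = 8ℏ; |L|−L_z,max ≈ 0.4853ℏ; θ_min ≈ 19.47°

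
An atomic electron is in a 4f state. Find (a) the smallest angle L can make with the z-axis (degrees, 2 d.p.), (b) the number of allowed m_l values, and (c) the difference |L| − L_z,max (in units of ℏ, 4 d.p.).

The 4f subshell has l = 3.
cos θ_min = 3/√12, so θ_min ≈ 30.00°.
There are 2l+1 = 7 values of m_l.
|L| − L_z,max = (2√3 − 3)ℏ ≈ 0.4641ℏ.

θ_min ≈ 30.00°; 7 values; |L|−L_z,max ≈ 0.4641ℏ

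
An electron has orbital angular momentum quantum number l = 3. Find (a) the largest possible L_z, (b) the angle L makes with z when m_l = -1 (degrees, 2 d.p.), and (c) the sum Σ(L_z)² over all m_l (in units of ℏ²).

L_z,max = lℏ = 3ℏ.
For m_l = -1: cos θ = -1/√12, θ ≈ 106.78°.
Σ m_l² = 28, so Σ(L_z)² = 28 ℏ².

L_z,max = 3ℏ; θ(m_l=-1) ≈ 106.78°; Σ(L_z)² = 28 ℏ²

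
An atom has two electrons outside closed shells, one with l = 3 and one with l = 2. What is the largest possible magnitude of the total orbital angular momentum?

|L_tot|_max = √30 ℏ ≈ 5.477ℏ

By the triangle rule, |l₁ − l₂| ≤ L ≤ l₁ + l₂.
So L can be 1, 2, 3, 4, 5.
The largest magnitude corresponds to L = 5: |L_tot| = ℏ√(5·6) = √30 ℏ.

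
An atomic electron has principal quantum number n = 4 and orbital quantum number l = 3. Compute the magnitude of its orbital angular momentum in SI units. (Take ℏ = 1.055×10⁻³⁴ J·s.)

|L| = 3.655×10⁻³⁴ J·s

|L| = ℏ√(l(l+1)) = ℏ√(3·4) = 2√3 ℏ
Numerically, |L| = 3.464 × (1.055×10⁻³⁴ J·s) = 3.655×10⁻³⁴ J·s.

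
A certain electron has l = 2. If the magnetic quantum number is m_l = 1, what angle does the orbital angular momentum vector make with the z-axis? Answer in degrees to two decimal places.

|L| = ℏ√(l(l+1)) = √6 ℏ.
L_z = m_l ℏ = 1ℏ.
cos θ = L_z/|L| = 1/√6, so θ ≈ 65.91°.

θ ≈ 65.91°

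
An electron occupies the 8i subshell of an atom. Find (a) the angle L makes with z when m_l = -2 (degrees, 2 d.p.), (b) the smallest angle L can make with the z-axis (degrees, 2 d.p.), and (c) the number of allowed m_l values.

For 8i, l = 6.
For m_l = -2: cos θ = -2/√42, θ ≈ 107.98°.
cos θ_min = 6/√42, so θ_min ≈ 22.21°.
There are 2l+1 = 13 values of m_l.

θ(m_l=-2) ≈ 107.98°; θ_min ≈ 22.21°; 13 values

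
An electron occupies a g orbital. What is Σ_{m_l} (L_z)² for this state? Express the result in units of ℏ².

Σ(L_z)² = 60 ℏ²

The letter g corresponds to l = 4.
The allowed m_l values are -4, -3, -2, -1, 0, 1, 2, 3, 4.
Σ m_l² = 2·(1 + 4 + 9 + 16) = 60.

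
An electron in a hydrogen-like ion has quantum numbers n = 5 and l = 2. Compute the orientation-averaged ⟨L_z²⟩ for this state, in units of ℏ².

⟨L_z²⟩ = 2 ℏ²

The allowed m_l values are -2, -1, 0, 1, 2.
⟨L_z²⟩ = ℏ²·l(l+1)/3 = 2ℏ².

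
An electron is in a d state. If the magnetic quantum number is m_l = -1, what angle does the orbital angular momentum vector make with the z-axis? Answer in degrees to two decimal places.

θ ≈ 114.09°

For a d orbital, l = 2.
|L|² = l(l+1)ℏ² = 6ℏ², so |L| = √6 ℏ.
L_z = m_l ℏ = −1ℏ.
cos θ = L_z/|L| = -1/√6, so θ ≈ 114.09°.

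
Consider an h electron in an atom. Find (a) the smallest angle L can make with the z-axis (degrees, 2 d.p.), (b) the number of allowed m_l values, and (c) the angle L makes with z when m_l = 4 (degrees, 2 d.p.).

An h state has l = 5.
cos θ_min = 5/√30, so θ_min ≈ 24.09°.
There are 2l+1 = 11 values of m_l.
For m_l = 4: cos θ = 4/√30, θ ≈ 43.09°.

θ_min ≈ 24.09°; 11 values; θ(m_l=4) ≈ 43.09°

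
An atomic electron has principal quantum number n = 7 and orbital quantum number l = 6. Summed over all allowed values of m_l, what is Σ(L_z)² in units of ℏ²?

Σ(L_z)² = 182 ℏ²

m_l runs from −6 to 6, i.e. {-6, -5, -4, -3, -2, -1, 0, 1, 2, 3, 4, 5, 6}.
Σ m_l² = 2·(1 + 4 + 9 + 16 + 25 + 36) = 182.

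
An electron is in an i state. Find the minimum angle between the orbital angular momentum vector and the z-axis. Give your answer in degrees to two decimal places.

θ_min ≈ 22.21°

An i state has l = 6.
|L| = ℏ√(l(l+1)) = √42 ℏ.
The smallest angle corresponds to the largest L_z, i.e. m_l = l = 6, giving L_z = 6ℏ.
cos θ_min = 6/√42, so θ_min ≈ 22.21°.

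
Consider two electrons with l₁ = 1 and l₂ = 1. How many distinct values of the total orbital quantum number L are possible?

By the triangle rule, |l₁ − l₂| ≤ L ≤ l₁ + l₂.
L ∈ {0, 1, 2}.
That is 3 values.

3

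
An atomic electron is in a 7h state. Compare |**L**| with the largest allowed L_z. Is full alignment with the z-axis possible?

7h means n = 7, l = 5.
|L| = √30 ℏ ≈ 5.4772ℏ, while L_z,max = lℏ = 5ℏ.
Since |L| > L_z,max, the vector can never point exactly along z; the closest it comes is θ_min = arccos(5/√30) ≈ 24.1°.

No: L_z,max = 5ℏ < |L| = √30 ℏ ≈ 5.477ℏ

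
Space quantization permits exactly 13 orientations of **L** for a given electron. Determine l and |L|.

l = 6, |L| = √42 ℏ ≈ 6.481ℏ

Since there are 2l+1 = 13 values of m_l, l = 6.
|L| = ℏ√(l(l+1)) = ℏ√(6·7) = √42 ℏ.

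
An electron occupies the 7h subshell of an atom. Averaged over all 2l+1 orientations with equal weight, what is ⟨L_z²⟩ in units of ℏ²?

7h means n = 7, l = 5.
m_l ∈ {-5, -4, -3, -2, -1, 0, 1, 2, 3, 4, 5}.
⟨L_z²⟩ = ℏ²·l(l+1)/3 = 10ℏ².

⟨L_z²⟩ = 10 ℏ²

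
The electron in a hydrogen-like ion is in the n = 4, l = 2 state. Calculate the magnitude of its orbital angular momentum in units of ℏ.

|L| = ℏ√(l(l+1)) = ℏ√(2·3) = √6 ℏ

|L| = √6 ℏ ≈ 2.449ℏ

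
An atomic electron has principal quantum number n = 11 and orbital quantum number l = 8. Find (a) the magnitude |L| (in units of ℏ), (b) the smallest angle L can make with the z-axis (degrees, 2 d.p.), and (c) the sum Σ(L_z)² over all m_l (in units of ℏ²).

|L| = 6√2 ℏ ≈ 8.485ℏ; θ_min ≈ 19.47°; Σ(L_z)² = 408 ℏ²

|L| = ℏ√(8·9) = 6√2 ℏ ≈ 8.485ℏ.
cos θ_min = 8/√72, so θ_min ≈ 19.47°.
Σ m_l² = 408, so Σ(L_z)² = 408 ℏ².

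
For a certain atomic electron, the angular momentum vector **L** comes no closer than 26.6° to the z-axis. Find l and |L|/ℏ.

l = 4, |L| = 2√5 ℏ ≈ 4.472ℏ

cos θ_min = l/√(l(l+1)) = √(l/(l+1)), so l/(l+1) = cos²(26.6°) = 0.7995.
l = cos²θ/sin²θ ≈ 4.
Then |L| = ℏ√(4·5) = 2√5 ℏ.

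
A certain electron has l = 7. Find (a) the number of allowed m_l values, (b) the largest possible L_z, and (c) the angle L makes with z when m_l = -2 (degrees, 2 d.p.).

15 values; L_z,max = 7ℏ; θ(m_l=-2) ≈ 105.50°

There are 2l+1 = 15 values of m_l.
L_z,max = lℏ = 7ℏ.
For m_l = -2: cos θ = -2/√56, θ ≈ 105.50°.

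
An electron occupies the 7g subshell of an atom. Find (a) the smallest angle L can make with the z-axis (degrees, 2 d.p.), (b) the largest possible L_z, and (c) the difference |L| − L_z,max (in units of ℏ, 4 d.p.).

θ_min ≈ 26.57°; L_z,max = 4ℏ; |L|−L_z,max ≈ 0.4721ℏ

The 7g subshell has l = 4.
cos θ_min = 4/√20, so θ_min ≈ 26.57°.
L_z,max = lℏ = 4ℏ.
|L| − L_z,max = (2√5 − 4)ℏ ≈ 0.4721ℏ.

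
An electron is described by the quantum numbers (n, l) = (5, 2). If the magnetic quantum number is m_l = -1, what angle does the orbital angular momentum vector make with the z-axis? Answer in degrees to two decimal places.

θ ≈ 114.09°

|L| = ℏ√(l(l+1)) = √6 ℏ.
L_z = m_l ℏ = −1ℏ.
cos θ = L_z/|L| = -1/√6, so θ ≈ 114.09°.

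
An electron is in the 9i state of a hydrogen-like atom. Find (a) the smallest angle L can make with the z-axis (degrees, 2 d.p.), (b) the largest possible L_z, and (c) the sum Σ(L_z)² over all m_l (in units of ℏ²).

For 9i, l = 6.
cos θ_min = 6/√42, so θ_min ≈ 22.21°.
L_z,max = lℏ = 6ℏ.
Σ m_l² = 182, so Σ(L_z)² = 182 ℏ².

θ_min ≈ 22.21°; L_z,max = 6ℏ; Σ(L_z)² = 182 ℏ²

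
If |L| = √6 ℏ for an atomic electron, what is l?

Since |L|² = l(l+1)ℏ², l(l+1) = 6.
l² + l − 6 = 0 ⇒ l = 2.

l = 2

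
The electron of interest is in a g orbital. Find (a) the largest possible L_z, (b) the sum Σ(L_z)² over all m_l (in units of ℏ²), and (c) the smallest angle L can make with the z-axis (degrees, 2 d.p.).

The letter g corresponds to l = 4.
L_z,max = lℏ = 4ℏ.
Σ m_l² = 60, so Σ(L_z)² = 60 ℏ².
cos θ_min = 4/√20, so θ_min ≈ 26.57°.

L_z,max = 4ℏ; Σ(L_z)² = 60 ℏ²; θ_min ≈ 26.57°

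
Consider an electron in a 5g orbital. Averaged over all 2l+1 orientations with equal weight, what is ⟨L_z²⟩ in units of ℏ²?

For 5g, l = 4.
m_l runs from −4 to 4, i.e. {-4, -3, -2, -1, 0, 1, 2, 3, 4}.
Average of L_z² over 9 states: 60/9 ℏ² = 6.667 ℏ².

⟨L_z²⟩ = 6.667 ℏ²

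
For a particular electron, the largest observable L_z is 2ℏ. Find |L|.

Since max m_l = l, l = 2.
Then |L| = ℏ√(2·3) = √6 ℏ.

|L| = √6 ℏ ≈ 2.449ℏ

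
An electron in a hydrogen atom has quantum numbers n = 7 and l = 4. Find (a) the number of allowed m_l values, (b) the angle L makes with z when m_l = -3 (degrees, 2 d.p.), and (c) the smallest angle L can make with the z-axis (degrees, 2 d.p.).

There are 2l+1 = 9 values of m_l.
For m_l = -3: cos θ = -3/√20, θ ≈ 132.13°.
cos θ_min = 4/√20, so θ_min ≈ 26.57°.

9 values; θ(m_l=-3) ≈ 132.13°; θ_min ≈ 26.57°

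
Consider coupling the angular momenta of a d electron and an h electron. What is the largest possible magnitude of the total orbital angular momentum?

The total orbital quantum number L ranges from |l₁ − l₂| to l₁ + l₂ in integer steps.
L ∈ {3, 4, 5, 6, 7}.
The largest magnitude corresponds to L = 7: |L_tot| = ℏ√(7·8) = 2√14 ℏ.

|L_tot|_max = 2√14 ℏ ≈ 7.483ℏ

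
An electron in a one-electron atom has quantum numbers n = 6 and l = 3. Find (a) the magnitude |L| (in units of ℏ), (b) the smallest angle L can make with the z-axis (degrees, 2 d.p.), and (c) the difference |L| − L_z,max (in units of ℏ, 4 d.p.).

|L| = ℏ√(3·4) = 2√3 ℏ ≈ 3.464ℏ.
cos θ_min = 3/√12, so θ_min ≈ 30.00°.
|L| − L_z,max = (2√3 − 3)ℏ ≈ 0.4641ℏ.

|L| = 2√3 ℏ ≈ 3.464ℏ; θ_min ≈ 30.00°; |L|−L_z,max ≈ 0.4641ℏ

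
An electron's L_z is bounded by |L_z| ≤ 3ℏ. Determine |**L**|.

L_z,max = lℏ, so l = 3.
|L| = ℏ√(l(l+1)) = 2√3 ℏ.

|L| = 2√3 ℏ ≈ 3.464ℏ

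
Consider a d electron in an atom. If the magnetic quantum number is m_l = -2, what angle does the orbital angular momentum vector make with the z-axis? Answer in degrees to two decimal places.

θ ≈ 144.74°

For a d orbital, l = 2.
|L|² = l(l+1)ℏ² = 6ℏ², so |L| = √6 ℏ.
L_z = m_l ℏ = −2ℏ.
cos θ = L_z/|L| = -2/√6, so θ ≈ 144.74°.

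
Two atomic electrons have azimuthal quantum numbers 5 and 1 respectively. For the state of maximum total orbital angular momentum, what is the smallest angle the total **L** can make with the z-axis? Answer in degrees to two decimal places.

By the triangle rule, |l₁ − l₂| ≤ L ≤ l₁ + l₂.
L ∈ {4, 5, 6}.
The maximum is L = 6, with |L_tot| = ℏ√(6·7) = √42 ℏ.
The minimum angle with z is arccos(6/√42) ≈ 22.21°.

θ_min ≈ 22.21°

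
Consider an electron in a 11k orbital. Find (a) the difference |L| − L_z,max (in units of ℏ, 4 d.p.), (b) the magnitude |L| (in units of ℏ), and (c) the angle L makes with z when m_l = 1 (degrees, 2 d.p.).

|L|−L_z,max ≈ 0.4833ℏ; |L| = 2√14 ℏ ≈ 7.483ℏ; θ(m_l=1) ≈ 82.32°

The 11k subshell has l = 7.
|L| − L_z,max = (2√14 − 7)ℏ ≈ 0.4833ℏ.
|L| = ℏ√(7·8) = 2√14 ℏ ≈ 7.483ℏ.
For m_l = 1: cos θ = 1/√56, θ ≈ 82.32°.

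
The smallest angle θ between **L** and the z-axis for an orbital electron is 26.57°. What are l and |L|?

cos²θ_min = l/(l+1) = 0.7999.
l = cos²θ/sin²θ ≈ 4.
Then |L| = ℏ√(4·5) = 2√5 ℏ.

l = 4, |L| = 2√5 ℏ ≈ 4.472ℏ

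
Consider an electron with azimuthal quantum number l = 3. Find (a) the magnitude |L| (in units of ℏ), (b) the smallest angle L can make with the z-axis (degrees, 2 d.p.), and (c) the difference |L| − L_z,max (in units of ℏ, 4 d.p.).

|L| = 2√3 ℏ ≈ 3.464ℏ; θ_min ≈ 30.00°; |L|−L_z,max ≈ 0.4641ℏ

|L| = ℏ√(3·4) = 2√3 ℏ ≈ 3.464ℏ.
cos θ_min = 3/√12, so θ_min ≈ 30.00°.
|L| − L_z,max = (2√3 − 3)ℏ ≈ 0.4641ℏ.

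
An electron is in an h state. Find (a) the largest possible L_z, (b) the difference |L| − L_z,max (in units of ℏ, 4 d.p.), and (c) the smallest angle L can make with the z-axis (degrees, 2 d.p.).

L_z,max = 5ℏ; |L|−L_z,max ≈ 0.4772ℏ; θ_min ≈ 24.09°

An h state has l = 5.
L_z,max = lℏ = 5ℏ.
|L| − L_z,max = (√30 − 5)ℏ ≈ 0.4772ℏ.
cos θ_min = 5/√30, so θ_min ≈ 24.09°.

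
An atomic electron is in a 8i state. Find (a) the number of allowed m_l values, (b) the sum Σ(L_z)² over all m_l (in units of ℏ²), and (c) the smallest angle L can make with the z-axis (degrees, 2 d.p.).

The 8i subshell has l = 6.
There are 2l+1 = 13 values of m_l.
Σ m_l² = 182, so Σ(L_z)² = 182 ℏ².
cos θ_min = 6/√42, so θ_min ≈ 22.21°.

13 values; Σ(L_z)² = 182 ℏ²; θ_min ≈ 22.21°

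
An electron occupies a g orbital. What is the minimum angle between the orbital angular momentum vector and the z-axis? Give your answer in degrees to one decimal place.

θ_min ≈ 26.6°

A g state has l = 4.
|L|² = l(l+1)ℏ² = 20ℏ², so |L| = 2√5 ℏ.
The smallest angle corresponds to the largest L_z, i.e. m_l = l = 4, giving L_z = 4ℏ.
cos θ_min = 4/√20, so θ_min ≈ 26.6°.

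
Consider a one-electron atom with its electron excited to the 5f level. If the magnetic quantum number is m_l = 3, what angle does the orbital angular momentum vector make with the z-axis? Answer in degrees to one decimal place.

The 5f level has l = 3.
|L| = √(l(l+1)) ℏ = 2√3 ℏ.
L_z = m_l ℏ = 3ℏ.
cos θ = L_z/|L| = 3/√12, so θ ≈ 30.0°.

θ ≈ 30.0°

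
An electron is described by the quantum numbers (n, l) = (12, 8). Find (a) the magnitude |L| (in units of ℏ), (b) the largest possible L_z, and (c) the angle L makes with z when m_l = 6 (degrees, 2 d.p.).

|L| = 6√2 ℏ ≈ 8.485ℏ; L_z,max = 8ℏ; θ(m_l=6) ≈ 45.00°

|L| = ℏ√(8·9) = 6√2 ℏ ≈ 8.485ℏ.
L_z,max = lℏ = 8ℏ.
For m_l = 6: cos θ = 6/√72, θ ≈ 45.00°.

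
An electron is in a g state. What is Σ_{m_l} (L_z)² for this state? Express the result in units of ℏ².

Σ(L_z)² = 60 ℏ²

For a g orbital, l = 4.
The allowed m_l values are -4, -3, -2, -1, 0, 1, 2, 3, 4.
Σ m_l² = 2·(1 + 4 + 9 + 16) = 60.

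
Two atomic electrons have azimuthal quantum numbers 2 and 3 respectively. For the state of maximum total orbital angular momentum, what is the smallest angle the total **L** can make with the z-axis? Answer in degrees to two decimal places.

θ_min ≈ 24.09°

L runs from |2 − 3| = 1 to 2 + 3 = 5.
L ∈ {1, 2, 3, 4, 5}.
The maximum is L = 5, with |L_tot| = ℏ√(5·6) = √30 ℏ.
The minimum angle with z is arccos(5/√30) ≈ 24.09°.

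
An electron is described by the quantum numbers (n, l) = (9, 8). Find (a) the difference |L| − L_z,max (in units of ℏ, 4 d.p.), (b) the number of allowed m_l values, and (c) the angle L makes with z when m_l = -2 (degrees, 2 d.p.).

|L|−L_z,max ≈ 0.4853ℏ; 17 values; θ(m_l=-2) ≈ 103.63°

|L| − L_z,max = (6√2 − 8)ℏ ≈ 0.4853ℏ.
There are 2l+1 = 17 values of m_l.
For m_l = -2: cos θ = -2/√72, θ ≈ 103.63°.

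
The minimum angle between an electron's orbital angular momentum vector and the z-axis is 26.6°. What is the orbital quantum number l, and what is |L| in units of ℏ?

At minimum angle, m_l = l, so cos θ = l/√(l(l+1)); cos²θ = l/(l+1) = 0.7995.
Solving: l = 4.
Then |L| = ℏ√(4·5) = 2√5 ℏ.

l = 4, |L| = 2√5 ℏ ≈ 4.472ℏ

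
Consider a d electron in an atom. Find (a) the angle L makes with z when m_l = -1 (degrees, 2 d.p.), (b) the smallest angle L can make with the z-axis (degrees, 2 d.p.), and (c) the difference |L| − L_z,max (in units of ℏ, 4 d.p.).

θ(m_l=-1) ≈ 114.09°; θ_min ≈ 35.26°; |L|−L_z,max ≈ 0.4495ℏ

A d state has l = 2.
For m_l = -1: cos θ = -1/√6, θ ≈ 114.09°.
cos θ_min = 2/√6, so θ_min ≈ 35.26°.
|L| − L_z,max = (√6 − 2)ℏ ≈ 0.4495ℏ.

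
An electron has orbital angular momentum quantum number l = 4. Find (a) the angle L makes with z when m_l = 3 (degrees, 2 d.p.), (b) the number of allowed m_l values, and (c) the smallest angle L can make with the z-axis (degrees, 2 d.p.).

For m_l = 3: cos θ = 3/√20, θ ≈ 47.87°.
There are 2l+1 = 9 values of m_l.
cos θ_min = 4/√20, so θ_min ≈ 26.57°.

θ(m_l=3) ≈ 47.87°; 9 values; θ_min ≈ 26.57°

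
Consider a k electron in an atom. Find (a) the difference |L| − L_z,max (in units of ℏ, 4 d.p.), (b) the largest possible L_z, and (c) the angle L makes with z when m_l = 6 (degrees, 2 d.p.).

|L|−L_z,max ≈ 0.4833ℏ; L_z,max = 7ℏ; θ(m_l=6) ≈ 36.70°

A k state has l = 7.
|L| − L_z,max = (2√14 − 7)ℏ ≈ 0.4833ℏ.
L_z,max = lℏ = 7ℏ.
For m_l = 6: cos θ = 6/√56, θ ≈ 36.70°.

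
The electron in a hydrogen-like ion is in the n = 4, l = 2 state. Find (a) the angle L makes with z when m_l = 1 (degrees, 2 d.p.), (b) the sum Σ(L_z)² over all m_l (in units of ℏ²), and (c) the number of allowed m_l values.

θ(m_l=1) ≈ 65.91°; Σ(L_z)² = 10 ℏ²; 5 values

For m_l = 1: cos θ = 1/√6, θ ≈ 65.91°.
Σ m_l² = 10, so Σ(L_z)² = 10 ℏ².
There are 2l+1 = 5 values of m_l.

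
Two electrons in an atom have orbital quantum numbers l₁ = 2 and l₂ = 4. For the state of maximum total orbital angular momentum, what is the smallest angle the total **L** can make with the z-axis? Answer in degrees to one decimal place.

θ_min ≈ 22.2°

The total orbital quantum number L ranges from |l₁ − l₂| to l₁ + l₂ in integer steps.
L ∈ {2, 3, 4, 5, 6}.
The maximum is L = 6, with |L_tot| = ℏ√(6·7) = √42 ℏ.
The minimum angle with z is arccos(6/√42) ≈ 22.2°.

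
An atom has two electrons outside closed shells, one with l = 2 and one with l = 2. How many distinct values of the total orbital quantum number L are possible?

L runs from |2 − 2| = 0 to 2 + 2 = 4.
Allowed values: L = 0, 1, 2, 3, 4.
That is 5 values.

5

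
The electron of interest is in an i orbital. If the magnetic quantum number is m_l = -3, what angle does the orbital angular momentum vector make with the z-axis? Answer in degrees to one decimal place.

θ ≈ 117.6°

For an i orbital, l = 6.
|L| = ℏ√(l(l+1)) = √42 ℏ.
L_z = m_l ℏ = −3ℏ.
cos θ = L_z/|L| = -3/√42, so θ ≈ 117.6°.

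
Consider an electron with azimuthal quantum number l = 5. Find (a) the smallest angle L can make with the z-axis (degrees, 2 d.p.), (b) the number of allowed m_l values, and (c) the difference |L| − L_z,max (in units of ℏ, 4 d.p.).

cos θ_min = 5/√30, so θ_min ≈ 24.09°.
There are 2l+1 = 11 values of m_l.
|L| − L_z,max = (√30 − 5)ℏ ≈ 0.4772ℏ.

θ_min ≈ 24.09°; 11 values; |L|−L_z,max ≈ 0.4772ℏ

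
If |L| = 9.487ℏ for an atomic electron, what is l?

l = 9

|L| = ℏ√(l(l+1)), so l(l+1) = 90.
Solving: l = 9.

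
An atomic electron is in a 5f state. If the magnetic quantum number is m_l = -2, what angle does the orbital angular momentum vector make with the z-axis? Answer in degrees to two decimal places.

The 5f subshell has l = 3.
|L| = ℏ√(l(l+1)) = 2√3 ℏ.
L_z = m_l ℏ = −2ℏ.
cos θ = L_z/|L| = -2/√12, so θ ≈ 125.26°.

θ ≈ 125.26°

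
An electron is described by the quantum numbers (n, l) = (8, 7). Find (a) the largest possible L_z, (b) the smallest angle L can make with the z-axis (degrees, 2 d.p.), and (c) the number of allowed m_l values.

L_z,max = lℏ = 7ℏ.
cos θ_min = 7/√56, so θ_min ≈ 20.70°.
There are 2l+1 = 15 values of m_l.

L_z,max = 7ℏ; θ_min ≈ 20.70°; 15 values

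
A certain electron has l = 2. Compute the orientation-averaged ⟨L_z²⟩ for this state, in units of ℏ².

m_l runs from −2 to 2, i.e. {-2, -1, 0, 1, 2}.
⟨L_z²⟩ = ℏ²·(Σ m_l²)/(2l+1) = ℏ²·10/5 = 2ℏ².

⟨L_z²⟩ = 2 ℏ²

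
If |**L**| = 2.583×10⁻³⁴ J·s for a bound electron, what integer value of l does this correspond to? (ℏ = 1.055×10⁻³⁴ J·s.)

l = 2

Dividing by ℏ: |L|/ℏ ≈ 2.448.
Set l(l+1) = 5.99; the integer solution is l = 2.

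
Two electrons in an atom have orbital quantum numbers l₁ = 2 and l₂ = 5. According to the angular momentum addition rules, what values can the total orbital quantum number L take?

The total orbital quantum number L ranges from |l₁ − l₂| to l₁ + l₂ in integer steps.
So L can be 3, 4, 5, 6, 7.

L = 3, 4, 5, 6, 7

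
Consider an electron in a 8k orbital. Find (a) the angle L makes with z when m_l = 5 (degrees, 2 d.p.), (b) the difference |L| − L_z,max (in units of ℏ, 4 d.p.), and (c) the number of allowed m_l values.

θ(m_l=5) ≈ 48.08°; |L|−L_z,max ≈ 0.4833ℏ; 15 values

For 8k, l = 7.
For m_l = 5: cos θ = 5/√56, θ ≈ 48.08°.
|L| − L_z,max = (2√14 − 7)ℏ ≈ 0.4833ℏ.
There are 2l+1 = 15 values of m_l.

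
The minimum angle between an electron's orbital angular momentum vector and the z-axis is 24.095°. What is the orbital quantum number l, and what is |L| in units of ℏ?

l = 5, |L| = √30 ℏ ≈ 5.477ℏ

cos²θ_min = l/(l+1) = 0.8333.
Thus l = 0.8333/(1 − 0.8333) ≈ 5.
Then |L| = ℏ√(5·6) = √30 ℏ.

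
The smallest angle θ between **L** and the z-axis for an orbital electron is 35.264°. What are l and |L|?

At minimum angle, m_l = l, so cos θ = l/√(l(l+1)); cos²θ = l/(l+1) = 0.6667.
l = cos²θ/sin²θ ≈ 2.
Then |L| = ℏ√(2·3) = √6 ℏ.

l = 2, |L| = √6 ℏ ≈ 2.449ℏ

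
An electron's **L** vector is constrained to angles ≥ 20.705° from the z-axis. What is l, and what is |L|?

cos²θ_min = l/(l+1) = 0.8750.
Solving: l = 7.
Then |L| = ℏ√(7·8) = 2√14 ℏ.

l = 7, |L| = 2√14 ℏ ≈ 7.483ℏ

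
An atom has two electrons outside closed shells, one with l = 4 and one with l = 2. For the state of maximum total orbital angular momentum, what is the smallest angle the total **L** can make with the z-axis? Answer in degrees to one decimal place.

θ_min ≈ 22.2°

The total orbital quantum number L ranges from |l₁ − l₂| to l₁ + l₂ in integer steps.
Allowed values: L = 2, 3, 4, 5, 6.
The maximum is L = 6, with |L_tot| = ℏ√(6·7) = √42 ℏ.
The minimum angle with z is arccos(6/√42) ≈ 22.2°.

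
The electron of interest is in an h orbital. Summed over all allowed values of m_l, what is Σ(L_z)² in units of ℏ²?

The letter h corresponds to l = 5.
The allowed m_l values are -5, -4, -3, -2, -1, 0, 1, 2, 3, 4, 5.
Summing m² from −5 to 5: Σ m_l² = 110.

Σ(L_z)² = 110 ℏ²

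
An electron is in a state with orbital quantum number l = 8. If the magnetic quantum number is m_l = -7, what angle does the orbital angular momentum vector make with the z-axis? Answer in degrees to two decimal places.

θ ≈ 145.58°

|L| = √(l(l+1)) ℏ = 6√2 ℏ.
L_z = m_l ℏ = −7ℏ.
cos θ = L_z/|L| = -7/√72, so θ ≈ 145.58°.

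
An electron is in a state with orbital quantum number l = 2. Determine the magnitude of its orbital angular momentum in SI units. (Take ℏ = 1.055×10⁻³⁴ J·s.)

|L| = ℏ√(l(l+1)) = ℏ√(2·3) = √6 ℏ
Numerically, |L| = 2.449 × (1.055×10⁻³⁴ J·s) = 2.584×10⁻³⁴ J·s.

|L| = 2.584×10⁻³⁴ J·s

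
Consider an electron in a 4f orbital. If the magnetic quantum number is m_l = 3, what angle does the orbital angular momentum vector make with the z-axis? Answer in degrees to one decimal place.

For 4f, l = 3.
|L| = ℏ√(l(l+1)) = 2√3 ℏ.
L_z = m_l ℏ = 3ℏ.
cos θ = L_z/|L| = 3/√12, so θ ≈ 30.0°.

θ ≈ 30.0°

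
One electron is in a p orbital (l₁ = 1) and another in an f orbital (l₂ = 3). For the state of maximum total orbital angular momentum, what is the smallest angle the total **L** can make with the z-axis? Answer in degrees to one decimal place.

θ_min ≈ 26.6°

The total orbital quantum number L ranges from |l₁ − l₂| to l₁ + l₂ in integer steps.
Allowed values: L = 2, 3, 4.
The maximum is L = 4, with |L_tot| = ℏ√(4·5) = 2√5 ℏ.
The minimum angle with z is arccos(4/√20) ≈ 26.6°.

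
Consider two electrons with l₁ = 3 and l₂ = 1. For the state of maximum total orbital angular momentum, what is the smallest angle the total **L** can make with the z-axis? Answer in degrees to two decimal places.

θ_min ≈ 26.57°

By the triangle rule, |l₁ − l₂| ≤ L ≤ l₁ + l₂.
L ∈ {2, 3, 4}.
The maximum is L = 4, with |L_tot| = ℏ√(4·5) = 2√5 ℏ.
The minimum angle with z is arccos(4/√20) ≈ 26.57°.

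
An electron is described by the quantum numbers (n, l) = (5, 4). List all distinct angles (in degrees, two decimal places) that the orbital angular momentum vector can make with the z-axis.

|L| = √(l(l+1)) ℏ = 2√5 ℏ.
cos θ = m_l/√20 for each m_l ∈ {-4, -3, -2, -1, 0, 1, 2, 3, 4}.

θ ∈ {26.57°, 47.87°, 63.43°, 77.08°, 90.00°, 102.92°, 116.57°, 132.13°, 153.43°}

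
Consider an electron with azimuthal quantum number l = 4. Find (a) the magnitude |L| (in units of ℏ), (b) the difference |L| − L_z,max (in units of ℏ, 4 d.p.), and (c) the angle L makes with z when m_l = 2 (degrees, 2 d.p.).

|L| = 2√5 ℏ ≈ 4.472ℏ; |L|−L_z,max ≈ 0.4721ℏ; θ(m_l=2) ≈ 63.43°

|L| = ℏ√(4·5) = 2√5 ℏ ≈ 4.472ℏ.
|L| − L_z,max = (2√5 − 4)ℏ ≈ 0.4721ℏ.
For m_l = 2: cos θ = 2/√20, θ ≈ 63.43°.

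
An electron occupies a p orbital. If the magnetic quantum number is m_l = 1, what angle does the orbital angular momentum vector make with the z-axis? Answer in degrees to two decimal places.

θ ≈ 45.00°

A p state has l = 1.
|L|² = l(l+1)ℏ² = 2ℏ², so |L| = √2 ℏ.
L_z = m_l ℏ = 1ℏ.
cos θ = L_z/|L| = 1/√2, so θ ≈ 45.00°.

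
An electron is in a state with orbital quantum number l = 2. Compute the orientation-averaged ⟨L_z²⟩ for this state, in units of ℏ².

m_l runs from −2 to 2, i.e. {-2, -1, 0, 1, 2}.
⟨L_z²⟩ = ℏ²·(Σ m_l²)/(2l+1) = ℏ²·10/5 = 2ℏ².

⟨L_z²⟩ = 2 ℏ²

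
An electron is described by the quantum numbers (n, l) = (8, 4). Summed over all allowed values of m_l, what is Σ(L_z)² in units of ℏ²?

Σ(L_z)² = 60 ℏ²

m_l ∈ {-4, -3, -2, -1, 0, 1, 2, 3, 4}.
Summing m² from −4 to 4: Σ m_l² = 60.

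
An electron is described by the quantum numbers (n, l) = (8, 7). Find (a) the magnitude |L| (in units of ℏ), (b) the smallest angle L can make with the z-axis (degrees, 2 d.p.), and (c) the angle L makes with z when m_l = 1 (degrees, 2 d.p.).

|L| = 2√14 ℏ ≈ 7.483ℏ; θ_min ≈ 20.70°; θ(m_l=1) ≈ 82.32°

|L| = ℏ√(7·8) = 2√14 ℏ ≈ 7.483ℏ.
cos θ_min = 7/√56, so θ_min ≈ 20.70°.
For m_l = 1: cos θ = 1/√56, θ ≈ 82.32°.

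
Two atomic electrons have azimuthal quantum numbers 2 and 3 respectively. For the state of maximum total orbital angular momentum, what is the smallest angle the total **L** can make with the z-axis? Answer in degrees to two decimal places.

θ_min ≈ 24.09°

Angular momentum addition gives L = |l₁ − l₂|, …, l₁ + l₂.
So L can be 1, 2, 3, 4, 5.
The maximum is L = 5, with |L_tot| = ℏ√(5·6) = √30 ℏ.
The minimum angle with z is arccos(5/√30) ≈ 24.09°.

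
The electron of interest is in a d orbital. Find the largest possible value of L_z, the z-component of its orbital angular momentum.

For a d orbital, l = 2.
L_z = m_l ℏ with m_l ∈ {−2, …, 2}; the maximum is m_l = 2.

L_z,max = 2ℏ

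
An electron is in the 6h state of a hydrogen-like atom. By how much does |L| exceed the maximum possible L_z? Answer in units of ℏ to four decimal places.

6h means n = 6, l = 5.
|L| = √30 ℏ ≈ 5.4772ℏ, while L_z,max = lℏ = 5ℏ.
The difference is (√30 − 5)ℏ ≈ 0.4772ℏ.

|L| − L_z,max ≈ 0.4772ℏ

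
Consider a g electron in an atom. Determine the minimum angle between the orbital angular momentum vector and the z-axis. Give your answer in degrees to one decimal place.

θ_min ≈ 26.6°

For a g orbital, l = 4.
|L| = ℏ√(l(l+1)) = 2√5 ℏ.
The smallest angle corresponds to the largest L_z, i.e. m_l = l = 4, giving L_z = 4ℏ.
cos θ_min = 4/√20, so θ_min ≈ 26.6°.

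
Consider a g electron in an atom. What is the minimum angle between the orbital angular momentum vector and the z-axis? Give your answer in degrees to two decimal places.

θ_min ≈ 26.57°

G corresponds to l = 4.
|L|² = l(l+1)ℏ² = 20ℏ², so |L| = 2√5 ℏ.
The smallest angle corresponds to the largest L_z, i.e. m_l = l = 4, giving L_z = 4ℏ.
cos θ_min = 4/√20, so θ_min ≈ 26.57°.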